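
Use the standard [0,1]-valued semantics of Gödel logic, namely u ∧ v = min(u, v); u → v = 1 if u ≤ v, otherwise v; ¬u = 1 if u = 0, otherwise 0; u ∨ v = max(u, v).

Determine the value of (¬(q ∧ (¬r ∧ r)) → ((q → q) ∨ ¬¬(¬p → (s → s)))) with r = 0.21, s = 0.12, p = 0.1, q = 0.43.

¬r: Gödel ¬ of 0.21 = 0 (operand ≠ 0)
(¬r ∧ r) = min(0, 0.21) = 0
(q ∧ (¬r ∧ r)) = min(0.43, 0) = 0
¬(q ∧ (¬r ∧ r)): Gödel ¬ of 0 = 1 (operand is 0)
(q → q): 0.43 ≤ 0.43, so result = 1
¬p: Gödel ¬ of 0.1 = 0 (operand ≠ 0)
(s → s): 0.12 ≤ 0.12, so result = 1
(¬p → (s → s)): 0 ≤ 1, so result = 1
¬(¬p → (s → s)): Gödel ¬ of 1 = 0 (operand ≠ 0)
¬¬(¬p → (s → s)): Gödel ¬ of 0 = 1 (operand is 0)
((q → q) ∨ ¬¬(¬p → (s → s))) = max(1, 1) = 1
(¬(q ∧ (¬r ∧ r)) → ((q → q) ∨ ¬¬(¬p → (s → s)))): 1 ≤ 1, so result = 1

1.00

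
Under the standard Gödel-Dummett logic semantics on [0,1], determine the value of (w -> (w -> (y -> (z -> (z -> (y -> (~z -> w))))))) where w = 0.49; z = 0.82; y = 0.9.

~z: Gödel ¬ of 0.82 = 0 (operand ≠ 0)
(~z -> w): 0 ≤ 0.49, so result = 1
(y -> (~z -> w)): 0.9 ≤ 1, so result = 1
(z -> (y -> (~z -> w))): 0.82 ≤ 1, so result = 1
(z -> (z -> (y -> (~z -> w)))): 0.82 ≤ 1, so result = 1
(y -> (z -> (z -> (y -> (~z -> w))))): 0.9 ≤ 1, so result = 1
(w -> (y -> (z -> (z -> (y -> (~z -> w)))))): 0.49 ≤ 1, so result = 1
(w -> (w -> (y -> (z -> (z -> (y -> (~z -> w))))))): 0.49 ≤ 1, so result = 1

1.00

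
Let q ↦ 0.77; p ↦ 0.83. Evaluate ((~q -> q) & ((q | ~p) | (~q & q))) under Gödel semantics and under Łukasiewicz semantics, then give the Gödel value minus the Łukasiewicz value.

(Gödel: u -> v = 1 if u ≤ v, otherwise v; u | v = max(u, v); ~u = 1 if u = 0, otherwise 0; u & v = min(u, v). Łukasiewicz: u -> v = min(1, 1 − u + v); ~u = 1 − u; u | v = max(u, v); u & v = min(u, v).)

Gödel evaluation:
  ~q: Gödel ¬ of 0.77 = 0 (operand ≠ 0)
  (~q -> q): 0 ≤ 0.77, so result = 1
  ~p: Gödel ¬ of 0.83 = 0 (operand ≠ 0)
  (q | ~p) = max(0.77, 0) = 0.77
  ~q: Gödel ¬ of 0.77 = 0 (operand ≠ 0)
  (~q & q) = min(0, 0.77) = 0
  ((q | ~p) | (~q & q)) = max(0.77, 0) = 0.77
  ((~q -> q) & ((q | ~p) | (~q & q))) = min(1, 0.77) = 0.77
  Gödel value = 0.77
Łukasiewicz evaluation:
  ~q: Łukasiewicz ¬ gives 1 − 0.77 = 0.23
  (~q -> q): min(1, 1 − 0.23 + 0.77) = 1
  ~p: Łukasiewicz ¬ gives 1 − 0.83 = 0.17
  (q | ~p) = max(0.77, 0.17) = 0.77
  ~q: Łukasiewicz ¬ gives 1 − 0.77 = 0.23
  (~q & q) = min(0.23, 0.77) = 0.23
  ((q | ~p) | (~q & q)) = max(0.77, 0.23) = 0.77
  ((~q -> q) & ((q | ~p) | (~q & q))) = min(1, 0.77) = 0.77
  Łukasiewicz value = 0.77
Difference: 0.77 − 0.77 = 0.00

0.00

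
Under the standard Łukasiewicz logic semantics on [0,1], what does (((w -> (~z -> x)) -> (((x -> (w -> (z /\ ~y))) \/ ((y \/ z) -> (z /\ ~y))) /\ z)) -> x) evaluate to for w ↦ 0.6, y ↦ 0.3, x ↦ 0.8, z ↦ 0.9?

~z: Łukasiewicz ¬ gives 1 − 0.9 = 0.1
(~z -> x): min(1, 1 − 0.1 + 0.8) = 1
(w -> (~z -> x)): min(1, 1 − 0.6 + 1) = 1
~y: Łukasiewicz ¬ gives 1 − 0.3 = 0.7
(z /\ ~y) = min(0.9, 0.7) = 0.7
(w -> (z /\ ~y)): min(1, 1 − 0.6 + 0.7) = 1
(x -> (w -> (z /\ ~y))): min(1, 1 − 0.8 + 1) = 1
(y \/ z) = max(0.3, 0.9) = 0.9
~y: Łukasiewicz ¬ gives 1 − 0.3 = 0.7
(z /\ ~y) = min(0.9, 0.7) = 0.7
((y \/ z) -> (z /\ ~y)): min(1, 1 − 0.9 + 0.7) = 0.8
((x -> (w -> (z /\ ~y))) \/ ((y \/ z) -> (z /\ ~y))) = max(1, 0.8) = 1
(((x -> (w -> (z /\ ~y))) \/ ((y \/ z) -> (z /\ ~y))) /\ z) = min(1, 0.9) = 0.9
((w -> (~z -> x)) -> (((x -> (w -> (z /\ ~y))) \/ ((y \/ z) -> (z /\ ~y))) /\ z)): min(1, 1 − 1 + 0.9) = 0.9
(((w -> (~z -> x)) -> (((x -> (w -> (z /\ ~y))) \/ ((y \/ z) -> (z /\ ~y))) /\ z)) -> x): min(1, 1 − 0.9 + 0.8) = 0.9

0.90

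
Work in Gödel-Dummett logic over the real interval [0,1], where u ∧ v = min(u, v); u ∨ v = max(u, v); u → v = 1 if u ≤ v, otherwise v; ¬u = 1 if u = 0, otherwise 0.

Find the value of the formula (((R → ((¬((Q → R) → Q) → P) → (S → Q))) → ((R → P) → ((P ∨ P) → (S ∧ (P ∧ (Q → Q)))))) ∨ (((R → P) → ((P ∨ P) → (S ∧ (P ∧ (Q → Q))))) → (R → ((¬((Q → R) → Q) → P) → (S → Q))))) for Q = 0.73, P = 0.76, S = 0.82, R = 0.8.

(Q → R): 0.73 ≤ 0.8, so result = 1
((Q → R) → Q): 1 > 0.73, so result = 0.73
¬((Q → R) → Q): Gödel ¬ of 0.73 = 0 (operand ≠ 0)
(¬((Q → R) → Q) → P): 0 ≤ 0.76, so result = 1
(S → Q): 0.82 > 0.73, so result = 0.73
((¬((Q → R) → Q) → P) → (S → Q)): 1 > 0.73, so result = 0.73
(R → ((¬((Q → R) → Q) → P) → (S → Q))): 0.8 > 0.73, so result = 0.73
(R → P): 0.8 > 0.76, so result = 0.76
(P ∨ P) = max(0.76, 0.76) = 0.76
(Q → Q): 0.73 ≤ 0.73, so result = 1
(P ∧ (Q → Q)) = min(0.76, 1) = 0.76
(S ∧ (P ∧ (Q → Q))) = min(0.82, 0.76) = 0.76
((P ∨ P) → (S ∧ (P ∧ (Q → Q)))): 0.76 ≤ 0.76, so result = 1
((R → P) → ((P ∨ P) → (S ∧ (P ∧ (Q → Q))))): 0.76 ≤ 1, so result = 1
((R → ((¬((Q → R) → Q) → P) → (S → Q))) → ((R → P) → ((P ∨ P) → (S ∧ (P ∧ (Q → Q)))))): 0.73 ≤ 1, so result = 1
(R → P): 0.8 > 0.76, so result = 0.76
(P ∨ P) = max(0.76, 0.76) = 0.76
(Q → Q): 0.73 ≤ 0.73, so result = 1
(P ∧ (Q → Q)) = min(0.76, 1) = 0.76
(S ∧ (P ∧ (Q → Q))) = min(0.82, 0.76) = 0.76
((P ∨ P) → (S ∧ (P ∧ (Q → Q)))): 0.76 ≤ 0.76, so result = 1
((R → P) → ((P ∨ P) → (S ∧ (P ∧ (Q → Q))))): 0.76 ≤ 1, so result = 1
(Q → R): 0.73 ≤ 0.8, so result = 1
((Q → R) → Q): 1 > 0.73, so result = 0.73
¬((Q → R) → Q): Gödel ¬ of 0.73 = 0 (operand ≠ 0)
(¬((Q → R) → Q) → P): 0 ≤ 0.76, so result = 1
(S → Q): 0.82 > 0.73, so result = 0.73
((¬((Q → R) → Q) → P) → (S → Q)): 1 > 0.73, so result = 0.73
(R → ((¬((Q → R) → Q) → P) → (S → Q))): 0.8 > 0.73, so result = 0.73
(((R → P) → ((P ∨ P) → (S ∧ (P ∧ (Q → Q))))) → (R → ((¬((Q → R) → Q) → P) → (S → Q)))): 1 > 0.73, so result = 0.73
(((R → ((¬((Q → R) → Q) → P) → (S → Q))) → ((R → P) → ((P ∨ P) → (S ∧ (P ∧ (Q → Q)))))) ∨ (((R → P) → ((P ∨ P) → (S ∧ (P ∧ (Q → Q))))) → (R → ((¬((Q → R) → Q) → P) → (S → Q))))) = max(1, 0.73) = 1

1.00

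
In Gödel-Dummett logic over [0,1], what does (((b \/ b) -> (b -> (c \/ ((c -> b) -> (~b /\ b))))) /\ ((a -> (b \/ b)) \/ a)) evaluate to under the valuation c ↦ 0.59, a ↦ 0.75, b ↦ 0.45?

(b \/ b) = max(0.45, 0.45) = 0.45
(c -> b): 0.59 > 0.45, so result = 0.45
~b: Gödel ¬ of 0.45 = 0 (operand ≠ 0)
(~b /\ b) = min(0, 0.45) = 0
((c -> b) -> (~b /\ b)): 0.45 > 0, so result = 0
(c \/ ((c -> b) -> (~b /\ b))) = max(0.59, 0) = 0.59
(b -> (c \/ ((c -> b) -> (~b /\ b)))): 0.45 ≤ 0.59, so result = 1
((b \/ b) -> (b -> (c \/ ((c -> b) -> (~b /\ b))))): 0.45 ≤ 1, so result = 1
(b \/ b) = max(0.45, 0.45) = 0.45
(a -> (b \/ b)): 0.75 > 0.45, so result = 0.45
((a -> (b \/ b)) \/ a) = max(0.45, 0.75) = 0.75
(((b \/ b) -> (b -> (c \/ ((c -> b) -> (~b /\ b))))) /\ ((a -> (b \/ b)) \/ a)) = min(1, 0.75) = 0.75

0.75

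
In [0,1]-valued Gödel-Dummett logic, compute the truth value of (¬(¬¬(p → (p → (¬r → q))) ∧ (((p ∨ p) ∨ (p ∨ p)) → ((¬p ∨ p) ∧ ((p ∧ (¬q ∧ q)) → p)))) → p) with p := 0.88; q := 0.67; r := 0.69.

1.00

¬r: Gödel ¬ of 0.69 = 0 (operand ≠ 0)
(¬r → q): 0 ≤ 0.67, so result = 1
(p → (¬r → q)): 0.88 ≤ 1, so result = 1
(p → (p → (¬r → q))): 0.88 ≤ 1, so result = 1
¬(p → (p → (¬r → q))): Gödel ¬ of 1 = 0 (operand ≠ 0)
¬¬(p → (p → (¬r → q))): Gödel ¬ of 0 = 1 (operand is 0)
(p ∨ p) = max(0.88, 0.88) = 0.88
(p ∨ p) = max(0.88, 0.88) = 0.88
((p ∨ p) ∨ (p ∨ p)) = max(0.88, 0.88) = 0.88
¬p: Gödel ¬ of 0.88 = 0 (operand ≠ 0)
(¬p ∨ p) = max(0, 0.88) = 0.88
¬q: Gödel ¬ of 0.67 = 0 (operand ≠ 0)
(¬q ∧ q) = min(0, 0.67) = 0
(p ∧ (¬q ∧ q)) = min(0.88, 0) = 0
((p ∧ (¬q ∧ q)) → p): 0 ≤ 0.88, so result = 1
((¬p ∨ p) ∧ ((p ∧ (¬q ∧ q)) → p)) = min(0.88, 1) = 0.88
(((p ∨ p) ∨ (p ∨ p)) → ((¬p ∨ p) ∧ ((p ∧ (¬q ∧ q)) → p))): 0.88 ≤ 0.88, so result = 1
(¬¬(p → (p → (¬r → q))) ∧ (((p ∨ p) ∨ (p ∨ p)) → ((¬p ∨ p) ∧ ((p ∧ (¬q ∧ q)) → p)))) = min(1, 1) = 1
¬(¬¬(p → (p → (¬r → q))) ∧ (((p ∨ p) ∨ (p ∨ p)) → ((¬p ∨ p) ∧ ((p ∧ (¬q ∧ q)) → p)))): Gödel ¬ of 1 = 0 (operand ≠ 0)
(¬(¬¬(p → (p → (¬r → q))) ∧ (((p ∨ p) ∨ (p ∨ p)) → ((¬p ∨ p) ∧ ((p ∧ (¬q ∧ q)) → p)))) → p): 0 ≤ 0.88, so result = 1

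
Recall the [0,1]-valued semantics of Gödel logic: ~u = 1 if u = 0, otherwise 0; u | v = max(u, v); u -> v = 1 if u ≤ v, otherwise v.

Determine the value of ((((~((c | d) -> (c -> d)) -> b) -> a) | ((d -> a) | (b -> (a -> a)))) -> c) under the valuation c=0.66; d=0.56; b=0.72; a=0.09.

0.66

(c | d) = max(0.66, 0.56) = 0.66
(c -> d): 0.66 > 0.56, so result = 0.56
((c | d) -> (c -> d)): 0.66 > 0.56, so result = 0.56
~((c | d) -> (c -> d)): Gödel ¬ of 0.56 = 0 (operand ≠ 0)
(~((c | d) -> (c -> d)) -> b): 0 ≤ 0.72, so result = 1
((~((c | d) -> (c -> d)) -> b) -> a): 1 > 0.09, so result = 0.09
(d -> a): 0.56 > 0.09, so result = 0.09
(a -> a): 0.09 ≤ 0.09, so result = 1
(b -> (a -> a)): 0.72 ≤ 1, so result = 1
((d -> a) | (b -> (a -> a))) = max(0.09, 1) = 1
(((~((c | d) -> (c -> d)) -> b) -> a) | ((d -> a) | (b -> (a -> a)))) = max(0.09, 1) = 1
((((~((c | d) -> (c -> d)) -> b) -> a) | ((d -> a) | (b -> (a -> a)))) -> c): 1 > 0.66, so result = 0.66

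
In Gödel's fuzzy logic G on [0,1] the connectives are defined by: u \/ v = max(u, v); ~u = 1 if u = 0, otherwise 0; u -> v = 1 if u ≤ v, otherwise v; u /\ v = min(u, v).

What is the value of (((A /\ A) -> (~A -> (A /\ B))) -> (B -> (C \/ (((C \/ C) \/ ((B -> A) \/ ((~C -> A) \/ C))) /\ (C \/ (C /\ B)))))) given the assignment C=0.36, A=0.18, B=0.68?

0.36

(A /\ A) = min(0.18, 0.18) = 0.18
~A: Gödel ¬ of 0.18 = 0 (operand ≠ 0)
(A /\ B) = min(0.18, 0.68) = 0.18
(~A -> (A /\ B)): 0 ≤ 0.18, so result = 1
((A /\ A) -> (~A -> (A /\ B))): 0.18 ≤ 1, so result = 1
(C \/ C) = max(0.36, 0.36) = 0.36
(B -> A): 0.68 > 0.18, so result = 0.18
~C: Gödel ¬ of 0.36 = 0 (operand ≠ 0)
(~C -> A): 0 ≤ 0.18, so result = 1
((~C -> A) \/ C) = max(1, 0.36) = 1
((B -> A) \/ ((~C -> A) \/ C)) = max(0.18, 1) = 1
((C \/ C) \/ ((B -> A) \/ ((~C -> A) \/ C))) = max(0.36, 1) = 1
(C /\ B) = min(0.36, 0.68) = 0.36
(C \/ (C /\ B)) = max(0.36, 0.36) = 0.36
(((C \/ C) \/ ((B -> A) \/ ((~C -> A) \/ C))) /\ (C \/ (C /\ B))) = min(1, 0.36) = 0.36
(C \/ (((C \/ C) \/ ((B -> A) \/ ((~C -> A) \/ C))) /\ (C \/ (C /\ B)))) = max(0.36, 0.36) = 0.36
(B -> (C \/ (((C \/ C) \/ ((B -> A) \/ ((~C -> A) \/ C))) /\ (C \/ (C /\ B))))): 0.68 > 0.36, so result = 0.36
(((A /\ A) -> (~A -> (A /\ B))) -> (B -> (C \/ (((C \/ C) \/ ((B -> A) \/ ((~C -> A) \/ C))) /\ (C \/ (C /\ B)))))): 1 > 0.36, so result = 0.36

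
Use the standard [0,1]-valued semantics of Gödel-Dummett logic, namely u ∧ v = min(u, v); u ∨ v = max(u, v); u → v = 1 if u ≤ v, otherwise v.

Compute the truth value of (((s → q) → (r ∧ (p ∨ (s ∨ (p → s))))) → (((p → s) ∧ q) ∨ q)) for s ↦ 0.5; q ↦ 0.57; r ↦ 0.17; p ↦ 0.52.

(s → q): 0.5 ≤ 0.57, so result = 1
(p → s): 0.52 > 0.5, so result = 0.5
(s ∨ (p → s)) = max(0.5, 0.5) = 0.5
(p ∨ (s ∨ (p → s))) = max(0.52, 0.5) = 0.52
(r ∧ (p ∨ (s ∨ (p → s)))) = min(0.17, 0.52) = 0.17
((s → q) → (r ∧ (p ∨ (s ∨ (p → s))))): 1 > 0.17, so result = 0.17
(p → s): 0.52 > 0.5, so result = 0.5
((p → s) ∧ q) = min(0.5, 0.57) = 0.5
(((p → s) ∧ q) ∨ q) = max(0.5, 0.57) = 0.57
(((s → q) → (r ∧ (p ∨ (s ∨ (p → s))))) → (((p → s) ∧ q) ∨ q)): 0.17 ≤ 0.57, so result = 1

1.00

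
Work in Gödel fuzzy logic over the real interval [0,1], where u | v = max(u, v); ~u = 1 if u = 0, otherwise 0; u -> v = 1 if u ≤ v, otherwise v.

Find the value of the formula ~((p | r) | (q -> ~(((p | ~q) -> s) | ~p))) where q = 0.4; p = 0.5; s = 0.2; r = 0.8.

(p | r) = max(0.5, 0.8) = 0.8
~q: Gödel ¬ of 0.4 = 0 (operand ≠ 0)
(p | ~q) = max(0.5, 0) = 0.5
((p | ~q) -> s): 0.5 > 0.2, so result = 0.2
~p: Gödel ¬ of 0.5 = 0 (operand ≠ 0)
(((p | ~q) -> s) | ~p) = max(0.2, 0) = 0.2
~(((p | ~q) -> s) | ~p): Gödel ¬ of 0.2 = 0 (operand ≠ 0)
(q -> ~(((p | ~q) -> s) | ~p)): 0.4 > 0, so result = 0
((p | r) | (q -> ~(((p | ~q) -> s) | ~p))) = max(0.8, 0) = 0.8
~((p | r) | (q -> ~(((p | ~q) -> s) | ~p))): Gödel ¬ of 0.8 = 0 (operand ≠ 0)

0.00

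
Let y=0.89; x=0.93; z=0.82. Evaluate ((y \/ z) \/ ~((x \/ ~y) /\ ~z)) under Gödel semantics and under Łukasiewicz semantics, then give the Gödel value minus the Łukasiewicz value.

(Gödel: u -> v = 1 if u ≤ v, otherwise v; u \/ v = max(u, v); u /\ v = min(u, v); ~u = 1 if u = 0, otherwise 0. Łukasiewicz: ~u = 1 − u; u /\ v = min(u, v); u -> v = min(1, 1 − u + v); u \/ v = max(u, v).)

0.11

Gödel evaluation:
  (y \/ z) = max(0.89, 0.82) = 0.89
  ~y: Gödel ¬ of 0.89 = 0 (operand ≠ 0)
  (x \/ ~y) = max(0.93, 0) = 0.93
  ~z: Gödel ¬ of 0.82 = 0 (operand ≠ 0)
  ((x \/ ~y) /\ ~z) = min(0.93, 0) = 0
  ~((x \/ ~y) /\ ~z): Gödel ¬ of 0 = 1 (operand is 0)
  ((y \/ z) \/ ~((x \/ ~y) /\ ~z)) = max(0.89, 1) = 1
  Gödel value = 1
Łukasiewicz evaluation:
  (y \/ z) = max(0.89, 0.82) = 0.89
  ~y: Łukasiewicz ¬ gives 1 − 0.89 = 0.11
  (x \/ ~y) = max(0.93, 0.11) = 0.93
  ~z: Łukasiewicz ¬ gives 1 − 0.82 = 0.18
  ((x \/ ~y) /\ ~z) = min(0.93, 0.18) = 0.18
  ~((x \/ ~y) /\ ~z): Łukasiewicz ¬ gives 1 − 0.18 = 0.82
  ((y \/ z) \/ ~((x \/ ~y) /\ ~z)) = max(0.89, 0.82) = 0.89
  Łukasiewicz value = 0.89
Difference: 1 − 0.89 = 0.11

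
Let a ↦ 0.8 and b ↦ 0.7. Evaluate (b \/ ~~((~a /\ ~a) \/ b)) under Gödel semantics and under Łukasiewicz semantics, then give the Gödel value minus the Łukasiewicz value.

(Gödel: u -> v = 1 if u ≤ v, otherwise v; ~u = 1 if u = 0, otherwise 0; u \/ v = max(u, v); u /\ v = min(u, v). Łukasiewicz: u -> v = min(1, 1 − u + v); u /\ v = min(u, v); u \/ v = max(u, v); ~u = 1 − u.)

Gödel evaluation:
  ~a: Gödel ¬ of 0.8 = 0 (operand ≠ 0)
  ~a: Gödel ¬ of 0.8 = 0 (operand ≠ 0)
  (~a /\ ~a) = min(0, 0) = 0
  ((~a /\ ~a) \/ b) = max(0, 0.7) = 0.7
  ~((~a /\ ~a) \/ b): Gödel ¬ of 0.7 = 0 (operand ≠ 0)
  ~~((~a /\ ~a) \/ b): Gödel ¬ of 0 = 1 (operand is 0)
  (b \/ ~~((~a /\ ~a) \/ b)) = max(0.7, 1) = 1
  Gödel value = 1
Łukasiewicz evaluation:
  ~a: Łukasiewicz ¬ gives 1 − 0.8 = 0.2
  ~a: Łukasiewicz ¬ gives 1 − 0.8 = 0.2
  (~a /\ ~a) = min(0.2, 0.2) = 0.2
  ((~a /\ ~a) \/ b) = max(0.2, 0.7) = 0.7
  ~((~a /\ ~a) \/ b): Łukasiewicz ¬ gives 1 − 0.7 = 0.3
  ~~((~a /\ ~a) \/ b): Łukasiewicz ¬ gives 1 − 0.3 = 0.7
  (b \/ ~~((~a /\ ~a) \/ b)) = max(0.7, 0.7) = 0.7
  Łukasiewicz value = 0.7
Difference: 1 − 0.7 = 0.30

0.30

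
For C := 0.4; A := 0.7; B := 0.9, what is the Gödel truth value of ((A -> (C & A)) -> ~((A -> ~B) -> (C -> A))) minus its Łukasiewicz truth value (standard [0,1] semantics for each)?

-0.30

Gödel evaluation:
  (C & A) = min(0.4, 0.7) = 0.4
  (A -> (C & A)): 0.7 > 0.4, so result = 0.4
  ~B: Gödel ¬ of 0.9 = 0 (operand ≠ 0)
  (A -> ~B): 0.7 > 0, so result = 0
  (C -> A): 0.4 ≤ 0.7, so result = 1
  ((A -> ~B) -> (C -> A)): 0 ≤ 1, so result = 1
  ~((A -> ~B) -> (C -> A)): Gödel ¬ of 1 = 0 (operand ≠ 0)
  ((A -> (C & A)) -> ~((A -> ~B) -> (C -> A))): 0.4 > 0, so result = 0
  Gödel value = 0
Łukasiewicz evaluation:
  (C & A) = min(0.4, 0.7) = 0.4
  (A -> (C & A)): min(1, 1 − 0.7 + 0.4) = 0.7
  ~B: Łukasiewicz ¬ gives 1 − 0.9 = 0.1
  (A -> ~B): min(1, 1 − 0.7 + 0.1) = 0.4
  (C -> A): min(1, 1 − 0.4 + 0.7) = 1
  ((A -> ~B) -> (C -> A)): min(1, 1 − 0.4 + 1) = 1
  ~((A -> ~B) -> (C -> A)): Łukasiewicz ¬ gives 1 − 1 = 0
  ((A -> (C & A)) -> ~((A -> ~B) -> (C -> A))): min(1, 1 − 0.7 + 0) = 0.3
  Łukasiewicz value = 0.3
Difference: 0 − 0.3 = -0.30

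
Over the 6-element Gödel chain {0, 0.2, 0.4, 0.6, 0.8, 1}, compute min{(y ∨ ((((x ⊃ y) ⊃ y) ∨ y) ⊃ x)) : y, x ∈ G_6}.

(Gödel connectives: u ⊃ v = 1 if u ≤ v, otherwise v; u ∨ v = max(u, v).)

The minimum is attained at y = 0, x = 0.2:
  (x ⊃ y): 0.2 > 0, so result = 0
  ((x ⊃ y) ⊃ y): 0 ≤ 0, so result = 1
  (((x ⊃ y) ⊃ y) ∨ y) = max(1, 0) = 1
  ((((x ⊃ y) ⊃ y) ∨ y) ⊃ x): 1 > 0.2, so result = 0.2
  (y ∨ ((((x ⊃ y) ⊃ y) ∨ y) ⊃ x)) = max(0, 0.2) = 0.2
Checking all 36 assignments confirms none give a value below 0.20.

0.20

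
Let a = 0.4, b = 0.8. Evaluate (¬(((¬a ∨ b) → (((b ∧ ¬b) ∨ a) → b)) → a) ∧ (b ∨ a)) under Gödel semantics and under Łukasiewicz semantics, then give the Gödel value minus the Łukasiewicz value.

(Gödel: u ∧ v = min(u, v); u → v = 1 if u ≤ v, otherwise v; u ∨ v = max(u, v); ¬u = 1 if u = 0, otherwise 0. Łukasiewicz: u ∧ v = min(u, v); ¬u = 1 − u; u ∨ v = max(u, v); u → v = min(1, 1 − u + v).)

Gödel evaluation:
  ¬a: Gödel ¬ of 0.4 = 0 (operand ≠ 0)
  (¬a ∨ b) = max(0, 0.8) = 0.8
  ¬b: Gödel ¬ of 0.8 = 0 (operand ≠ 0)
  (b ∧ ¬b) = min(0.8, 0) = 0
  ((b ∧ ¬b) ∨ a) = max(0, 0.4) = 0.4
  (((b ∧ ¬b) ∨ a) → b): 0.4 ≤ 0.8, so result = 1
  ((¬a ∨ b) → (((b ∧ ¬b) ∨ a) → b)): 0.8 ≤ 1, so result = 1
  (((¬a ∨ b) → (((b ∧ ¬b) ∨ a) → b)) → a): 1 > 0.4, so result = 0.4
  ¬(((¬a ∨ b) → (((b ∧ ¬b) ∨ a) → b)) → a): Gödel ¬ of 0.4 = 0 (operand ≠ 0)
  (b ∨ a) = max(0.8, 0.4) = 0.8
  (¬(((¬a ∨ b) → (((b ∧ ¬b) ∨ a) → b)) → a) ∧ (b ∨ a)) = min(0, 0.8) = 0
  Gödel value = 0
Łukasiewicz evaluation:
  ¬a: Łukasiewicz ¬ gives 1 − 0.4 = 0.6
  (¬a ∨ b) = max(0.6, 0.8) = 0.8
  ¬b: Łukasiewicz ¬ gives 1 − 0.8 = 0.2
  (b ∧ ¬b) = min(0.8, 0.2) = 0.2
  ((b ∧ ¬b) ∨ a) = max(0.2, 0.4) = 0.4
  (((b ∧ ¬b) ∨ a) → b): min(1, 1 − 0.4 + 0.8) = 1
  ((¬a ∨ b) → (((b ∧ ¬b) ∨ a) → b)): min(1, 1 − 0.8 + 1) = 1
  (((¬a ∨ b) → (((b ∧ ¬b) ∨ a) → b)) → a): min(1, 1 − 1 + 0.4) = 0.4
  ¬(((¬a ∨ b) → (((b ∧ ¬b) ∨ a) → b)) → a): Łukasiewicz ¬ gives 1 − 0.4 = 0.6
  (b ∨ a) = max(0.8, 0.4) = 0.8
  (¬(((¬a ∨ b) → (((b ∧ ¬b) ∨ a) → b)) → a) ∧ (b ∨ a)) = min(0.6, 0.8) = 0.6
  Łukasiewicz value = 0.6
Difference: 0 − 0.6 = -0.60

-0.60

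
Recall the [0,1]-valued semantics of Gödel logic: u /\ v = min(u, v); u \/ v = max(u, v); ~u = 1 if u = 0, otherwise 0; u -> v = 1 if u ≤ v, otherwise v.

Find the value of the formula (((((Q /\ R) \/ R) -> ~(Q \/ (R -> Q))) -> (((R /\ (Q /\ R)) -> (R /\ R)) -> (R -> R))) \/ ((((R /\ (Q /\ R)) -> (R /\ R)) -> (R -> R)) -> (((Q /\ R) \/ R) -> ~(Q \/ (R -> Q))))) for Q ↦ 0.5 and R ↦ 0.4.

(Q /\ R) = min(0.5, 0.4) = 0.4
((Q /\ R) \/ R) = max(0.4, 0.4) = 0.4
(R -> Q): 0.4 ≤ 0.5, so result = 1
(Q \/ (R -> Q)) = max(0.5, 1) = 1
~(Q \/ (R -> Q)): Gödel ¬ of 1 = 0 (operand ≠ 0)
(((Q /\ R) \/ R) -> ~(Q \/ (R -> Q))): 0.4 > 0, so result = 0
(Q /\ R) = min(0.5, 0.4) = 0.4
(R /\ (Q /\ R)) = min(0.4, 0.4) = 0.4
(R /\ R) = min(0.4, 0.4) = 0.4
((R /\ (Q /\ R)) -> (R /\ R)): 0.4 ≤ 0.4, so result = 1
(R -> R): 0.4 ≤ 0.4, so result = 1
(((R /\ (Q /\ R)) -> (R /\ R)) -> (R -> R)): 1 ≤ 1, so result = 1
((((Q /\ R) \/ R) -> ~(Q \/ (R -> Q))) -> (((R /\ (Q /\ R)) -> (R /\ R)) -> (R -> R))): 0 ≤ 1, so result = 1
(Q /\ R) = min(0.5, 0.4) = 0.4
(R /\ (Q /\ R)) = min(0.4, 0.4) = 0.4
(R /\ R) = min(0.4, 0.4) = 0.4
((R /\ (Q /\ R)) -> (R /\ R)): 0.4 ≤ 0.4, so result = 1
(R -> R): 0.4 ≤ 0.4, so result = 1
(((R /\ (Q /\ R)) -> (R /\ R)) -> (R -> R)): 1 ≤ 1, so result = 1
(Q /\ R) = min(0.5, 0.4) = 0.4
((Q /\ R) \/ R) = max(0.4, 0.4) = 0.4
(R -> Q): 0.4 ≤ 0.5, so result = 1
(Q \/ (R -> Q)) = max(0.5, 1) = 1
~(Q \/ (R -> Q)): Gödel ¬ of 1 = 0 (operand ≠ 0)
(((Q /\ R) \/ R) -> ~(Q \/ (R -> Q))): 0.4 > 0, so result = 0
((((R /\ (Q /\ R)) -> (R /\ R)) -> (R -> R)) -> (((Q /\ R) \/ R) -> ~(Q \/ (R -> Q)))): 1 > 0, so result = 0
(((((Q /\ R) \/ R) -> ~(Q \/ (R -> Q))) -> (((R /\ (Q /\ R)) -> (R /\ R)) -> (R -> R))) \/ ((((R /\ (Q /\ R)) -> (R /\ R)) -> (R -> R)) -> (((Q /\ R) \/ R) -> ~(Q \/ (R -> Q))))) = max(1, 0) = 1

1.00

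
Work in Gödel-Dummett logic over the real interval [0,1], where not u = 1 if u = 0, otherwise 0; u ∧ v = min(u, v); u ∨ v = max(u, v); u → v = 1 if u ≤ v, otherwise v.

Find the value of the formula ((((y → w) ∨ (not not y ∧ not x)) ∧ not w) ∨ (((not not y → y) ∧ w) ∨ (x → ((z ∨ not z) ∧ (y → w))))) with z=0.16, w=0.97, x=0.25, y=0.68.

(y → w): 0.68 ≤ 0.97, so result = 1
not y: Gödel ¬ of 0.68 = 0 (operand ≠ 0)
not not y: Gödel ¬ of 0 = 1 (operand is 0)
not x: Gödel ¬ of 0.25 = 0 (operand ≠ 0)
(not not y ∧ not x) = min(1, 0) = 0
((y → w) ∨ (not not y ∧ not x)) = max(1, 0) = 1
not w: Gödel ¬ of 0.97 = 0 (operand ≠ 0)
(((y → w) ∨ (not not y ∧ not x)) ∧ not w) = min(1, 0) = 0
not y: Gödel ¬ of 0.68 = 0 (operand ≠ 0)
not not y: Gödel ¬ of 0 = 1 (operand is 0)
(not not y → y): 1 > 0.68, so result = 0.68
((not not y → y) ∧ w) = min(0.68, 0.97) = 0.68
not z: Gödel ¬ of 0.16 = 0 (operand ≠ 0)
(z ∨ not z) = max(0.16, 0) = 0.16
(y → w): 0.68 ≤ 0.97, so result = 1
((z ∨ not z) ∧ (y → w)) = min(0.16, 1) = 0.16
(x → ((z ∨ not z) ∧ (y → w))): 0.25 > 0.16, so result = 0.16
(((not not y → y) ∧ w) ∨ (x → ((z ∨ not z) ∧ (y → w)))) = max(0.68, 0.16) = 0.68
((((y → w) ∨ (not not y ∧ not x)) ∧ not w) ∨ (((not not y → y) ∧ w) ∨ (x → ((z ∨ not z) ∧ (y → w))))) = max(0, 0.68) = 0.68

0.68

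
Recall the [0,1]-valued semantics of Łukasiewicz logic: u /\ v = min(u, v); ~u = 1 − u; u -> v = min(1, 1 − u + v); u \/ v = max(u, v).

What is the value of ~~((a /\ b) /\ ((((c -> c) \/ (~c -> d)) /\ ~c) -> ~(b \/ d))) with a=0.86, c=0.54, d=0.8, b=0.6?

(a /\ b) = min(0.86, 0.6) = 0.6
(c -> c): min(1, 1 − 0.54 + 0.54) = 1
~c: Łukasiewicz ¬ gives 1 − 0.54 = 0.46
(~c -> d): min(1, 1 − 0.46 + 0.8) = 1
((c -> c) \/ (~c -> d)) = max(1, 1) = 1
~c: Łukasiewicz ¬ gives 1 − 0.54 = 0.46
(((c -> c) \/ (~c -> d)) /\ ~c) = min(1, 0.46) = 0.46
(b \/ d) = max(0.6, 0.8) = 0.8
~(b \/ d): Łukasiewicz ¬ gives 1 − 0.8 = 0.2
((((c -> c) \/ (~c -> d)) /\ ~c) -> ~(b \/ d)): min(1, 1 − 0.46 + 0.2) = 0.74
((a /\ b) /\ ((((c -> c) \/ (~c -> d)) /\ ~c) -> ~(b \/ d))) = min(0.6, 0.74) = 0.6
~((a /\ b) /\ ((((c -> c) \/ (~c -> d)) /\ ~c) -> ~(b \/ d))): Łukasiewicz ¬ gives 1 − 0.6 = 0.4
~~((a /\ b) /\ ((((c -> c) \/ (~c -> d)) /\ ~c) -> ~(b \/ d))): Łukasiewicz ¬ gives 1 − 0.4 = 0.6

0.60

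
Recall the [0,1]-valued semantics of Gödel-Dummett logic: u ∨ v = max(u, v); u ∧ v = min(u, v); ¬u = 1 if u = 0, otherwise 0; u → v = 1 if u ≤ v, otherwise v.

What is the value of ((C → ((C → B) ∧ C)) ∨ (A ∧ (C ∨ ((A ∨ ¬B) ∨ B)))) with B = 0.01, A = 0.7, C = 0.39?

(C → B): 0.39 > 0.01, so result = 0.01
((C → B) ∧ C) = min(0.01, 0.39) = 0.01
(C → ((C → B) ∧ C)): 0.39 > 0.01, so result = 0.01
¬B: Gödel ¬ of 0.01 = 0 (operand ≠ 0)
(A ∨ ¬B) = max(0.7, 0) = 0.7
((A ∨ ¬B) ∨ B) = max(0.7, 0.01) = 0.7
(C ∨ ((A ∨ ¬B) ∨ B)) = max(0.39, 0.7) = 0.7
(A ∧ (C ∨ ((A ∨ ¬B) ∨ B))) = min(0.7, 0.7) = 0.7
((C → ((C → B) ∧ C)) ∨ (A ∧ (C ∨ ((A ∨ ¬B) ∨ B)))) = max(0.01, 0.7) = 0.7

0.70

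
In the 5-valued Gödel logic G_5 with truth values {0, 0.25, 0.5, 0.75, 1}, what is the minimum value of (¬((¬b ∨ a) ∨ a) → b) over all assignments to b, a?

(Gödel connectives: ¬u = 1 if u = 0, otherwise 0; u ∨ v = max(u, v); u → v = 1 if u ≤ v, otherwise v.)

0.25

The minimum is attained at b = 0.25, a = 0:
  ¬b: Gödel ¬ of 0.25 = 0 (operand ≠ 0)
  (¬b ∨ a) = max(0, 0) = 0
  ((¬b ∨ a) ∨ a) = max(0, 0) = 0
  ¬((¬b ∨ a) ∨ a): Gödel ¬ of 0 = 1 (operand is 0)
  (¬((¬b ∨ a) ∨ a) → b): 1 > 0.25, so result = 0.25
Checking all 25 assignments confirms none give a value below 0.25.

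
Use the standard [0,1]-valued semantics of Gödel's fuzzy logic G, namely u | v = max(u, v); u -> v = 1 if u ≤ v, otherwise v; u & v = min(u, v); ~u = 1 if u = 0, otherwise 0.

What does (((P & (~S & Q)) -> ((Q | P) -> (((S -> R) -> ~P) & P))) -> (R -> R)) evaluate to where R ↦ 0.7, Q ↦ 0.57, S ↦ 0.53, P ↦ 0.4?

~S: Gödel ¬ of 0.53 = 0 (operand ≠ 0)
(~S & Q) = min(0, 0.57) = 0
(P & (~S & Q)) = min(0.4, 0) = 0
(Q | P) = max(0.57, 0.4) = 0.57
(S -> R): 0.53 ≤ 0.7, so result = 1
~P: Gödel ¬ of 0.4 = 0 (operand ≠ 0)
((S -> R) -> ~P): 1 > 0, so result = 0
(((S -> R) -> ~P) & P) = min(0, 0.4) = 0
((Q | P) -> (((S -> R) -> ~P) & P)): 0.57 > 0, so result = 0
((P & (~S & Q)) -> ((Q | P) -> (((S -> R) -> ~P) & P))): 0 ≤ 0, so result = 1
(R -> R): 0.7 ≤ 0.7, so result = 1
(((P & (~S & Q)) -> ((Q | P) -> (((S -> R) -> ~P) & P))) -> (R -> R)): 1 ≤ 1, so result = 1

1.00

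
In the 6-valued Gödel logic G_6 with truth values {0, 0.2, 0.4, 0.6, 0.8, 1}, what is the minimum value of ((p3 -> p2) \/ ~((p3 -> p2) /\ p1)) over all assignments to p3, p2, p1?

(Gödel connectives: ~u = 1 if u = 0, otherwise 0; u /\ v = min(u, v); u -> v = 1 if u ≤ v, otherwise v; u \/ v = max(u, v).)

The minimum is attained at p3 = 0.4, p2 = 0.2, p1 = 0.2:
  (p3 -> p2): 0.4 > 0.2, so result = 0.2
  (p3 -> p2): 0.4 > 0.2, so result = 0.2
  ((p3 -> p2) /\ p1) = min(0.2, 0.2) = 0.2
  ~((p3 -> p2) /\ p1): Gödel ¬ of 0.2 = 0 (operand ≠ 0)
  ((p3 -> p2) \/ ~((p3 -> p2) /\ p1)) = max(0.2, 0) = 0.2
Checking all 216 assignments confirms none give a value below 0.20.

0.20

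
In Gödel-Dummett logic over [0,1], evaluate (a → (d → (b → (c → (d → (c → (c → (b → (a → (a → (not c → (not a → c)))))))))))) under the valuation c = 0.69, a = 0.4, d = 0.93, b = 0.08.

1.00

not c: Gödel ¬ of 0.69 = 0 (operand ≠ 0)
not a: Gödel ¬ of 0.4 = 0 (operand ≠ 0)
(not a → c): 0 ≤ 0.69, so result = 1
(not c → (not a → c)): 0 ≤ 1, so result = 1
(a → (not c → (not a → c))): 0.4 ≤ 1, so result = 1
(a → (a → (not c → (not a → c)))): 0.4 ≤ 1, so result = 1
(b → (a → (a → (not c → (not a → c))))): 0.08 ≤ 1, so result = 1
(c → (b → (a → (a → (not c → (not a → c)))))): 0.69 ≤ 1, so result = 1
(c → (c → (b → (a → (a → (not c → (not a → c))))))): 0.69 ≤ 1, so result = 1
(d → (c → (c → (b → (a → (a → (not c → (not a → c)))))))): 0.93 ≤ 1, so result = 1
(c → (d → (c → (c → (b → (a → (a → (not c → (not a → c))))))))): 0.69 ≤ 1, so result = 1
(b → (c → (d → (c → (c → (b → (a → (a → (not c → (not a → c)))))))))): 0.08 ≤ 1, so result = 1
(d → (b → (c → (d → (c → (c → (b → (a → (a → (not c → (not a → c))))))))))): 0.93 ≤ 1, so result = 1
(a → (d → (b → (c → (d → (c → (c → (b → (a → (a → (not c → (not a → c)))))))))))): 0.4 ≤ 1, so result = 1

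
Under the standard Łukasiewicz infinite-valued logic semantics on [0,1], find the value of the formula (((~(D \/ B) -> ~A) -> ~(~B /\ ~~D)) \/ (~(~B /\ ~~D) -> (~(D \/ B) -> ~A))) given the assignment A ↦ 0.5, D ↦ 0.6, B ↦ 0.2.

1.00

(D \/ B) = max(0.6, 0.2) = 0.6
~(D \/ B): Łukasiewicz ¬ gives 1 − 0.6 = 0.4
~A: Łukasiewicz ¬ gives 1 − 0.5 = 0.5
(~(D \/ B) -> ~A): min(1, 1 − 0.4 + 0.5) = 1
~B: Łukasiewicz ¬ gives 1 − 0.2 = 0.8
~D: Łukasiewicz ¬ gives 1 − 0.6 = 0.4
~~D: Łukasiewicz ¬ gives 1 − 0.4 = 0.6
(~B /\ ~~D) = min(0.8, 0.6) = 0.6
~(~B /\ ~~D): Łukasiewicz ¬ gives 1 − 0.6 = 0.4
((~(D \/ B) -> ~A) -> ~(~B /\ ~~D)): min(1, 1 − 1 + 0.4) = 0.4
~B: Łukasiewicz ¬ gives 1 − 0.2 = 0.8
~D: Łukasiewicz ¬ gives 1 − 0.6 = 0.4
~~D: Łukasiewicz ¬ gives 1 − 0.4 = 0.6
(~B /\ ~~D) = min(0.8, 0.6) = 0.6
~(~B /\ ~~D): Łukasiewicz ¬ gives 1 − 0.6 = 0.4
(D \/ B) = max(0.6, 0.2) = 0.6
~(D \/ B): Łukasiewicz ¬ gives 1 − 0.6 = 0.4
~A: Łukasiewicz ¬ gives 1 − 0.5 = 0.5
(~(D \/ B) -> ~A): min(1, 1 − 0.4 + 0.5) = 1
(~(~B /\ ~~D) -> (~(D \/ B) -> ~A)): min(1, 1 − 0.4 + 1) = 1
(((~(D \/ B) -> ~A) -> ~(~B /\ ~~D)) \/ (~(~B /\ ~~D) -> (~(D \/ B) -> ~A))) = max(0.4, 1) = 1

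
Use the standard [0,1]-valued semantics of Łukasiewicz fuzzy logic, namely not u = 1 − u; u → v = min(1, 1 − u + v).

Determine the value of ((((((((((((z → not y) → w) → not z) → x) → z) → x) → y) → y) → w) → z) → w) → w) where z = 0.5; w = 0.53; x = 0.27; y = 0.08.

not y: Łukasiewicz ¬ gives 1 − 0.08 = 0.92
(z → not y): min(1, 1 − 0.5 + 0.92) = 1
((z → not y) → w): min(1, 1 − 1 + 0.53) = 0.53
not z: Łukasiewicz ¬ gives 1 − 0.5 = 0.5
(((z → not y) → w) → not z): min(1, 1 − 0.53 + 0.5) = 0.97
((((z → not y) → w) → not z) → x): min(1, 1 − 0.97 + 0.27) = 0.3
(((((z → not y) → w) → not z) → x) → z): min(1, 1 − 0.3 + 0.5) = 1
((((((z → not y) → w) → not z) → x) → z) → x): min(1, 1 − 1 + 0.27) = 0.27
(((((((z → not y) → w) → not z) → x) → z) → x) → y): min(1, 1 − 0.27 + 0.08) = 0.81
((((((((z → not y) → w) → not z) → x) → z) → x) → y) → y): min(1, 1 − 0.81 + 0.08) = 0.27
(((((((((z → not y) → w) → not z) → x) → z) → x) → y) → y) → w): min(1, 1 − 0.27 + 0.53) = 1
((((((((((z → not y) → w) → not z) → x) → z) → x) → y) → y) → w) → z): min(1, 1 − 1 + 0.5) = 0.5
(((((((((((z → not y) → w) → not z) → x) → z) → x) → y) → y) → w) → z) → w): min(1, 1 − 0.5 + 0.53) = 1
((((((((((((z → not y) → w) → not z) → x) → z) → x) → y) → y) → w) → z) → w) → w): min(1, 1 − 1 + 0.53) = 0.53

0.53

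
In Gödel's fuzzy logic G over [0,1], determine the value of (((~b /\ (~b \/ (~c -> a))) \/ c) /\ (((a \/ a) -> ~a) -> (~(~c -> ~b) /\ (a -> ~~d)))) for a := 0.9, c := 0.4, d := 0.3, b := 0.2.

0.40

~b: Gödel ¬ of 0.2 = 0 (operand ≠ 0)
~b: Gödel ¬ of 0.2 = 0 (operand ≠ 0)
~c: Gödel ¬ of 0.4 = 0 (operand ≠ 0)
(~c -> a): 0 ≤ 0.9, so result = 1
(~b \/ (~c -> a)) = max(0, 1) = 1
(~b /\ (~b \/ (~c -> a))) = min(0, 1) = 0
((~b /\ (~b \/ (~c -> a))) \/ c) = max(0, 0.4) = 0.4
(a \/ a) = max(0.9, 0.9) = 0.9
~a: Gödel ¬ of 0.9 = 0 (operand ≠ 0)
((a \/ a) -> ~a): 0.9 > 0, so result = 0
~c: Gödel ¬ of 0.4 = 0 (operand ≠ 0)
~b: Gödel ¬ of 0.2 = 0 (operand ≠ 0)
(~c -> ~b): 0 ≤ 0, so result = 1
~(~c -> ~b): Gödel ¬ of 1 = 0 (operand ≠ 0)
~d: Gödel ¬ of 0.3 = 0 (operand ≠ 0)
~~d: Gödel ¬ of 0 = 1 (operand is 0)
(a -> ~~d): 0.9 ≤ 1, so result = 1
(~(~c -> ~b) /\ (a -> ~~d)) = min(0, 1) = 0
(((a \/ a) -> ~a) -> (~(~c -> ~b) /\ (a -> ~~d))): 0 ≤ 0, so result = 1
(((~b /\ (~b \/ (~c -> a))) \/ c) /\ (((a \/ a) -> ~a) -> (~(~c -> ~b) /\ (a -> ~~d)))) = min(0.4, 1) = 0.4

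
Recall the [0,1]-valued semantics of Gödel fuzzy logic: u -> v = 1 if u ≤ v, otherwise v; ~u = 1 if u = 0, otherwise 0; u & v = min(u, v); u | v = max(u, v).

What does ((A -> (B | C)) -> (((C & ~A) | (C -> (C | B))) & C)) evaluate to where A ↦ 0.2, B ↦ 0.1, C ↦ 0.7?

0.70

(B | C) = max(0.1, 0.7) = 0.7
(A -> (B | C)): 0.2 ≤ 0.7, so result = 1
~A: Gödel ¬ of 0.2 = 0 (operand ≠ 0)
(C & ~A) = min(0.7, 0) = 0
(C | B) = max(0.7, 0.1) = 0.7
(C -> (C | B)): 0.7 ≤ 0.7, so result = 1
((C & ~A) | (C -> (C | B))) = max(0, 1) = 1
(((C & ~A) | (C -> (C | B))) & C) = min(1, 0.7) = 0.7
((A -> (B | C)) -> (((C & ~A) | (C -> (C | B))) & C)): 1 > 0.7, so result = 0.7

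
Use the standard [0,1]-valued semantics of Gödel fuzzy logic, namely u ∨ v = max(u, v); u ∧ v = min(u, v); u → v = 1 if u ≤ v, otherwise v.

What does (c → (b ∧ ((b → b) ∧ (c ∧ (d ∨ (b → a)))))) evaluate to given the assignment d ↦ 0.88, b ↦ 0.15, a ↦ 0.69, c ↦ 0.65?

0.15

(b → b): 0.15 ≤ 0.15, so result = 1
(b → a): 0.15 ≤ 0.69, so result = 1
(d ∨ (b → a)) = max(0.88, 1) = 1
(c ∧ (d ∨ (b → a))) = min(0.65, 1) = 0.65
((b → b) ∧ (c ∧ (d ∨ (b → a)))) = min(1, 0.65) = 0.65
(b ∧ ((b → b) ∧ (c ∧ (d ∨ (b → a))))) = min(0.15, 0.65) = 0.15
(c → (b ∧ ((b → b) ∧ (c ∧ (d ∨ (b → a)))))): 0.65 > 0.15, so result = 0.15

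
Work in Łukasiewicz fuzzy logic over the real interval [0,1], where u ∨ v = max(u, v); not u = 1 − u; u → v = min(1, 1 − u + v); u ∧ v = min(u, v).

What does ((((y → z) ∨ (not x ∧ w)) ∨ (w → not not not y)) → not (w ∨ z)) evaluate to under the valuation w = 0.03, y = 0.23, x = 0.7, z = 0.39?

0.61

(y → z): min(1, 1 − 0.23 + 0.39) = 1
not x: Łukasiewicz ¬ gives 1 − 0.7 = 0.3
(not x ∧ w) = min(0.3, 0.03) = 0.03
((y → z) ∨ (not x ∧ w)) = max(1, 0.03) = 1
not y: Łukasiewicz ¬ gives 1 − 0.23 = 0.77
not not y: Łukasiewicz ¬ gives 1 − 0.77 = 0.23
not not not y: Łukasiewicz ¬ gives 1 − 0.23 = 0.77
(w → not not not y): min(1, 1 − 0.03 + 0.77) = 1
(((y → z) ∨ (not x ∧ w)) ∨ (w → not not not y)) = max(1, 1) = 1
(w ∨ z) = max(0.03, 0.39) = 0.39
not (w ∨ z): Łukasiewicz ¬ gives 1 − 0.39 = 0.61
((((y → z) ∨ (not x ∧ w)) ∨ (w → not not not y)) → not (w ∨ z)): min(1, 1 − 1 + 0.61) = 0.61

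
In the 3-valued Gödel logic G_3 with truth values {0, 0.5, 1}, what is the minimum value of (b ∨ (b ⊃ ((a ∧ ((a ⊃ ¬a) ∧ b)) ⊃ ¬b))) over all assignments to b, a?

1.00

Every assignment gives 1. For instance at b = 0, a = 0:
  ¬a: Gödel ¬ of 0 = 1 (operand is 0)
  (a ⊃ ¬a): 0 ≤ 1, so result = 1
  ((a ⊃ ¬a) ∧ b) = min(1, 0) = 0
  (a ∧ ((a ⊃ ¬a) ∧ b)) = min(0, 0) = 0
  ¬b: Gödel ¬ of 0 = 1 (operand is 0)
  ((a ∧ ((a ⊃ ¬a) ∧ b)) ⊃ ¬b): 0 ≤ 1, so result = 1
  (b ⊃ ((a ∧ ((a ⊃ ¬a) ∧ b)) ⊃ ¬b)): 0 ≤ 1, so result = 1
  (b ∨ (b ⊃ ((a ∧ ((a ⊃ ¬a) ∧ b)) ⊃ ¬b))) = max(0, 1) = 1
All 9 assignments give value 1 — the formula is a G_3-tautology.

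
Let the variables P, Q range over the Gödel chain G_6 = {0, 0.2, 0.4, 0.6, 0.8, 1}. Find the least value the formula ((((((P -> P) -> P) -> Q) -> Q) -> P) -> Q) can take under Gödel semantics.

The minimum is attained at P = 0, Q = 0:
  (P -> P): 0 ≤ 0, so result = 1
  ((P -> P) -> P): 1 > 0, so result = 0
  (((P -> P) -> P) -> Q): 0 ≤ 0, so result = 1
  ((((P -> P) -> P) -> Q) -> Q): 1 > 0, so result = 0
  (((((P -> P) -> P) -> Q) -> Q) -> P): 0 ≤ 0, so result = 1
  ((((((P -> P) -> P) -> Q) -> Q) -> P) -> Q): 1 > 0, so result = 0
Checking all 36 assignments confirms none give a value below 0.00.

0.00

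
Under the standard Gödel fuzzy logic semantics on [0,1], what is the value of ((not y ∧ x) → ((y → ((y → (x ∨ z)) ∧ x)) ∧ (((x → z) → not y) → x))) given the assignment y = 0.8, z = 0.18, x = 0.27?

not y: Gödel ¬ of 0.8 = 0 (operand ≠ 0)
(not y ∧ x) = min(0, 0.27) = 0
(x ∨ z) = max(0.27, 0.18) = 0.27
(y → (x ∨ z)): 0.8 > 0.27, so result = 0.27
((y → (x ∨ z)) ∧ x) = min(0.27, 0.27) = 0.27
(y → ((y → (x ∨ z)) ∧ x)): 0.8 > 0.27, so result = 0.27
(x → z): 0.27 > 0.18, so result = 0.18
not y: Gödel ¬ of 0.8 = 0 (operand ≠ 0)
((x → z) → not y): 0.18 > 0, so result = 0
(((x → z) → not y) → x): 0 ≤ 0.27, so result = 1
((y → ((y → (x ∨ z)) ∧ x)) ∧ (((x → z) → not y) → x)) = min(0.27, 1) = 0.27
((not y ∧ x) → ((y → ((y → (x ∨ z)) ∧ x)) ∧ (((x → z) → not y) → x))): 0 ≤ 0.27, so result = 1

1.00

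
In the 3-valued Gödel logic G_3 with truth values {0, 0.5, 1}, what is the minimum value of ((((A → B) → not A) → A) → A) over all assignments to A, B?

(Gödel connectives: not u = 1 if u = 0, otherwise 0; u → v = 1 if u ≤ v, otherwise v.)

The minimum is attained at A = 0.5, B = 0.5:
  (A → B): 0.5 ≤ 0.5, so result = 1
  not A: Gödel ¬ of 0.5 = 0 (operand ≠ 0)
  ((A → B) → not A): 1 > 0, so result = 0
  (((A → B) → not A) → A): 0 ≤ 0.5, so result = 1
  ((((A → B) → not A) → A) → A): 1 > 0.5, so result = 0.5
Checking all 9 assignments confirms none give a value below 0.50.

0.50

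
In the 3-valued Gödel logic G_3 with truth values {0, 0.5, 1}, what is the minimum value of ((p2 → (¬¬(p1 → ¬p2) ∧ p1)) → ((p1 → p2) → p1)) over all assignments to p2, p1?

0.00

The minimum is attained at p2 = 0, p1 = 0:
  ¬p2: Gödel ¬ of 0 = 1 (operand is 0)
  (p1 → ¬p2): 0 ≤ 1, so result = 1
  ¬(p1 → ¬p2): Gödel ¬ of 1 = 0 (operand ≠ 0)
  ¬¬(p1 → ¬p2): Gödel ¬ of 0 = 1 (operand is 0)
  (¬¬(p1 → ¬p2) ∧ p1) = min(1, 0) = 0
  (p2 → (¬¬(p1 → ¬p2) ∧ p1)): 0 ≤ 0, so result = 1
  (p1 → p2): 0 ≤ 0, so result = 1
  ((p1 → p2) → p1): 1 > 0, so result = 0
  ((p2 → (¬¬(p1 → ¬p2) ∧ p1)) → ((p1 → p2) → p1)): 1 > 0, so result = 0
Checking all 9 assignments confirms none give a value below 0.00.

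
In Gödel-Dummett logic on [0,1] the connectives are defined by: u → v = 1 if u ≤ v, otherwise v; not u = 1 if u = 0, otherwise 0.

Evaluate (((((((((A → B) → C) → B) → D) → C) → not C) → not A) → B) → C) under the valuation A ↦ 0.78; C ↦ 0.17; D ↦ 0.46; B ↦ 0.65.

0.17

(A → B): 0.78 > 0.65, so result = 0.65
((A → B) → C): 0.65 > 0.17, so result = 0.17
(((A → B) → C) → B): 0.17 ≤ 0.65, so result = 1
((((A → B) → C) → B) → D): 1 > 0.46, so result = 0.46
(((((A → B) → C) → B) → D) → C): 0.46 > 0.17, so result = 0.17
not C: Gödel ¬ of 0.17 = 0 (operand ≠ 0)
((((((A → B) → C) → B) → D) → C) → not C): 0.17 > 0, so result = 0
not A: Gödel ¬ of 0.78 = 0 (operand ≠ 0)
(((((((A → B) → C) → B) → D) → C) → not C) → not A): 0 ≤ 0, so result = 1
((((((((A → B) → C) → B) → D) → C) → not C) → not A) → B): 1 > 0.65, so result = 0.65
(((((((((A → B) → C) → B) → D) → C) → not C) → not A) → B) → C): 0.65 > 0.17, so result = 0.17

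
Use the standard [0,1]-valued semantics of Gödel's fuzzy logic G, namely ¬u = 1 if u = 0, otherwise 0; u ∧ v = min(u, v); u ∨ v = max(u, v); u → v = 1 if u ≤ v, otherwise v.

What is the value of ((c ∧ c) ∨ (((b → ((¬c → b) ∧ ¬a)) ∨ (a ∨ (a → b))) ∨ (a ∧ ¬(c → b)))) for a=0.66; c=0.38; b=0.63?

0.66

(c ∧ c) = min(0.38, 0.38) = 0.38
¬c: Gödel ¬ of 0.38 = 0 (operand ≠ 0)
(¬c → b): 0 ≤ 0.63, so result = 1
¬a: Gödel ¬ of 0.66 = 0 (operand ≠ 0)
((¬c → b) ∧ ¬a) = min(1, 0) = 0
(b → ((¬c → b) ∧ ¬a)): 0.63 > 0, so result = 0
(a → b): 0.66 > 0.63, so result = 0.63
(a ∨ (a → b)) = max(0.66, 0.63) = 0.66
((b → ((¬c → b) ∧ ¬a)) ∨ (a ∨ (a → b))) = max(0, 0.66) = 0.66
(c → b): 0.38 ≤ 0.63, so result = 1
¬(c → b): Gödel ¬ of 1 = 0 (operand ≠ 0)
(a ∧ ¬(c → b)) = min(0.66, 0) = 0
(((b → ((¬c → b) ∧ ¬a)) ∨ (a ∨ (a → b))) ∨ (a ∧ ¬(c → b))) = max(0.66, 0) = 0.66
((c ∧ c) ∨ (((b → ((¬c → b) ∧ ¬a)) ∨ (a ∨ (a → b))) ∨ (a ∧ ¬(c → b)))) = max(0.38, 0.66) = 0.66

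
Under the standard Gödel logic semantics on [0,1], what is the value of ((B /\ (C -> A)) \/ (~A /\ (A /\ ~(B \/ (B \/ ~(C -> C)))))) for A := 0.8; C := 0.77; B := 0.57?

(C -> A): 0.77 ≤ 0.8, so result = 1
(B /\ (C -> A)) = min(0.57, 1) = 0.57
~A: Gödel ¬ of 0.8 = 0 (operand ≠ 0)
(C -> C): 0.77 ≤ 0.77, so result = 1
~(C -> C): Gödel ¬ of 1 = 0 (operand ≠ 0)
(B \/ ~(C -> C)) = max(0.57, 0) = 0.57
(B \/ (B \/ ~(C -> C))) = max(0.57, 0.57) = 0.57
~(B \/ (B \/ ~(C -> C))): Gödel ¬ of 0.57 = 0 (operand ≠ 0)
(A /\ ~(B \/ (B \/ ~(C -> C)))) = min(0.8, 0) = 0
(~A /\ (A /\ ~(B \/ (B \/ ~(C -> C))))) = min(0, 0) = 0
((B /\ (C -> A)) \/ (~A /\ (A /\ ~(B \/ (B \/ ~(C -> C)))))) = max(0.57, 0) = 0.57

0.57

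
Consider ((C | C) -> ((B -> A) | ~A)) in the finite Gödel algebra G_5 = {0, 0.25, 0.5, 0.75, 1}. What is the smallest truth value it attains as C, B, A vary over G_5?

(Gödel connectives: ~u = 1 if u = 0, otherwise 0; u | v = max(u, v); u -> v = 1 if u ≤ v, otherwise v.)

0.25

The minimum is attained at C = 0.5, B = 0.5, A = 0.25:
  (C | C) = max(0.5, 0.5) = 0.5
  (B -> A): 0.5 > 0.25, so result = 0.25
  ~A: Gödel ¬ of 0.25 = 0 (operand ≠ 0)
  ((B -> A) | ~A) = max(0.25, 0) = 0.25
  ((C | C) -> ((B -> A) | ~A)): 0.5 > 0.25, so result = 0.25
Checking all 125 assignments confirms none give a value below 0.25.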